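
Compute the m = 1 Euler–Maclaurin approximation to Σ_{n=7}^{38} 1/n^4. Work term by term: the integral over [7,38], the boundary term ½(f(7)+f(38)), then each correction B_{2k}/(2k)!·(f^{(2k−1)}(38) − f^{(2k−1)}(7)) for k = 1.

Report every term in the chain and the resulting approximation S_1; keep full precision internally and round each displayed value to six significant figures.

Integral: ∫_7^38 1/x^4 dx = 0.000965743.
Endpoint term: (f(7) + f(38))/2 = (0.000416493 + 4.79585e-07)/2 = 0.000208486.
Running total after boundary: 0.00117423.
Correction k=1: B_{2}/2! · (f^{(1)}(38) − f^{(1)}(7)) = 1/12 · (-5.04826e-08 − (-0.000237996)) = 1.98288e-05.

S_1 ≈ 0.00119406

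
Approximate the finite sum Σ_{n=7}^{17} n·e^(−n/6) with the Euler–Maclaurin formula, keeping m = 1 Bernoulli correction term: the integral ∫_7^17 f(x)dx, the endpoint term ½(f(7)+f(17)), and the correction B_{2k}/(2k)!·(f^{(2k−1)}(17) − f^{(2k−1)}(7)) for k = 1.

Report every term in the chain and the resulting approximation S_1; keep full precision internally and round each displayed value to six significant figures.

S_1 ≈ 17.7580

The integral term ∫_7^17 x·e^(−x/6) dx = 16.1728.
Endpoint term: (f(7) + f(17))/2 = (2.17982 + 0.999880)/2 = 1.58985.
Integral + boundary = 17.7626.
Order-1 term: 1/12 · (-0.107830 − (-0.0519005)) = -0.00466081.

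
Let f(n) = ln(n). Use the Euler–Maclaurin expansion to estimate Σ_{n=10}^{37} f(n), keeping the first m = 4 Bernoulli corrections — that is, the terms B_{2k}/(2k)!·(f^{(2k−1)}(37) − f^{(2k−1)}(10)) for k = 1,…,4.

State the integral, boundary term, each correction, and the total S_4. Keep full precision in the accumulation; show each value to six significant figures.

The integral term ∫_10^37 ln(x) dx = 83.5781.
½[f(10) + f(37)] = ½[2.30259 + 3.61092] = 2.95675.
Running total after boundary: 86.5349.
Order-1 term: 1/12 · (0.0270270 − 0.100000) = -0.00608108.
After k=1: 86.5288.
Order-2 term: −1/720 · (3.94843e-05 − 0.00200000) = 2.72294e-06.
After k=2: 86.5288.
Order-3 term: 1/30240 · (3.46101e-07 − 0.000240000) = -7.92506e-09.
After k=3: 86.5288.
Order-4 term: −1/1209600 · (7.58439e-09 − 7.20000e-05) = 5.95175e-11.

S_4 ≈ 86.5288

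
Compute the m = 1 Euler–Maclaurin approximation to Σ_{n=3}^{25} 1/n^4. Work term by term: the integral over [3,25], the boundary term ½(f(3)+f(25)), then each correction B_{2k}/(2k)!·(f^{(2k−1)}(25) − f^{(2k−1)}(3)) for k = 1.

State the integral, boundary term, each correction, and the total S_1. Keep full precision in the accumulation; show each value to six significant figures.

S_1 ≈ 0.0198702

∫_3^25 1/x^4 dx evaluates to 0.0123243.
Boundary: ½(f(3) + f(25)) = ½(0.0123457 + 2.56000e-06) = 0.00617412.
So far: 0.0184985.
k=1: B_{2}/(2)! × [f^{(1)}(25) − f^{(1)}(3)] = 1/12 × (-4.09600e-07 − (-0.0164609)) = 0.00137171.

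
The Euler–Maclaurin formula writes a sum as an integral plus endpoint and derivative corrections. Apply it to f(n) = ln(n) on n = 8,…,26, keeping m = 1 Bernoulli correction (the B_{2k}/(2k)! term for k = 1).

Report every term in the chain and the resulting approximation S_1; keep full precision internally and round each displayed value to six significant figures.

S_1 ≈ 52.7365

∫_8^26 ln(x) dx evaluates to 50.0750.
½[f(8) + f(26)] = ½[2.07944 + 3.25810] = 2.66877.
So far: 52.7437.
Order-1 term: 1/12 · (0.0384615 − 0.125000) = -0.00721154.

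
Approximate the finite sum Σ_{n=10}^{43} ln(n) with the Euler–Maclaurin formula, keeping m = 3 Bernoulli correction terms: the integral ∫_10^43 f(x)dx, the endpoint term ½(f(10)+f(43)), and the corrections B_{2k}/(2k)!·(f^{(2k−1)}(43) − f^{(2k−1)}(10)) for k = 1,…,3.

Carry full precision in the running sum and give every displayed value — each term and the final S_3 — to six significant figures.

S_3 ≈ 108.731

The integral term ∫_10^43 ln(x) dx = 105.706.
½[f(10) + f(43)] = ½[2.30259 + 3.76120] = 3.03189.
Integral + boundary = 108.738.
Order-1 term: 1/12 · (0.0232558 − 0.100000) = -0.00639535.
After k=1: 108.731.
Order-2 term: −1/720 · (2.51550e-05 − 0.00200000) = 2.74284e-06.
After k=2: 108.731.
Order-3 term: 1/30240 · (1.63256e-07 − 0.000240000) = -7.93111e-09.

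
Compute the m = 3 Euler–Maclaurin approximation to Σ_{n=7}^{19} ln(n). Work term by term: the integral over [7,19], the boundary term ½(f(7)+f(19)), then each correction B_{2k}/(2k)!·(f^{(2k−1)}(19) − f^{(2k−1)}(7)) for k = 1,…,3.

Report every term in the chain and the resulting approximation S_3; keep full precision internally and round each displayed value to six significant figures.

The integral term ∫_7^19 ln(x) dx = 30.3230.
Boundary: ½(f(7) + f(19)) = ½(1.94591 + 2.94444) = 2.44517.
Integral + boundary = 32.7681.
Order-1 term: 1/12 · (0.0526316 − 0.142857) = -0.00751880.
Partial sum through k=1: 32.7606.
Order-2 term: −1/720 · (0.000291588 − 0.00583090) = 7.69349e-06.
Partial sum through k=2: 32.7606.
Order-3 term: 1/30240 · (9.69267e-06 − 0.00142798) = -4.69009e-08.

S_3 ≈ 32.7606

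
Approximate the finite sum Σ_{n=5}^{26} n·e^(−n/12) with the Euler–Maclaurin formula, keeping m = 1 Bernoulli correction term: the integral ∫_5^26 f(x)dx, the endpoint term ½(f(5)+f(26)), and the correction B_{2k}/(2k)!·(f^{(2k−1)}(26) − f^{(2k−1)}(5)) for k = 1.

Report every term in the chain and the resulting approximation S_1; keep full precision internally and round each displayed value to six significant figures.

Integral: ∫_5^26 x·e^(−x/12) dx = 82.2463.
½[f(5) + f(26)] = ½[3.29620 + 2.97853] = 3.13737.
So far: 85.3836.
k=1: B_{2}/(2)! × [f^{(1)}(26) − f^{(1)}(5)] = 1/12 × (-0.133652 − 0.384557) = -0.0431841.

S_1 ≈ 85.3404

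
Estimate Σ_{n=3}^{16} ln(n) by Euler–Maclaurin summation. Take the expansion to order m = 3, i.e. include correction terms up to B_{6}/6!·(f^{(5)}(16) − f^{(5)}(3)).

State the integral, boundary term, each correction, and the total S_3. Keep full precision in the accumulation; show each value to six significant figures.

S_3 ≈ 29.9787

Integral: ∫_3^16 ln(x) dx = 28.0656.
Endpoint term: (f(3) + f(16))/2 = (1.09861 + 2.77259)/2 = 1.93560.
Running total after boundary: 30.0012.
k=1: B_{2}/(2)! × [f^{(1)}(16) − f^{(1)}(3)] = 1/12 × (0.0625000 − 0.333333) = -0.0225694.
After k=1: 29.9786.
k=2: B_{4}/(4)! × [f^{(3)}(16) − f^{(3)}(3)] = −1/720 × (0.000488281 − 0.0740741) = 0.000102202.
After k=2: 29.9787.
k=3: B_{6}/(6)! × [f^{(5)}(16) − f^{(5)}(3)] = 1/30240 × (2.28882e-05 − 0.0987654) = -3.26530e-06.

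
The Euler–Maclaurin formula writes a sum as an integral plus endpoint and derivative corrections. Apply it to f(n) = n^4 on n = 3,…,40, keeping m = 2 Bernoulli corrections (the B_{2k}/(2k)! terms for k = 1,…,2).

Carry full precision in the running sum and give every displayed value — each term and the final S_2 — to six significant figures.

Integral: ∫_3^40 x^4 dx = 2.04800e+07.
Endpoint term: (f(3) + f(40))/2 = (81.0000 + 2.56000e+06)/2 = 1.28004e+06.
Integral + boundary = 2.17600e+07.
Order-1 term: 1/12 · (256000 − 108.000) = 21324.3.
Running total after k=1: 2.17813e+07.
Order-2 term: −1/720 · (960.000 − 72.0000) = -1.23333.

S_2 ≈ 2.17813e+07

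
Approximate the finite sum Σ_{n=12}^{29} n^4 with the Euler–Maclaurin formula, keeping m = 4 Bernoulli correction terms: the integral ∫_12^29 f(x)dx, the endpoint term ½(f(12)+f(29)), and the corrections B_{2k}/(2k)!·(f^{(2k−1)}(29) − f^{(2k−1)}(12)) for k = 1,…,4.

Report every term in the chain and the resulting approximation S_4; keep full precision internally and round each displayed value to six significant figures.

The integral term ∫_12^29 x^4 dx = 4.05246e+06.
Boundary: ½(f(12) + f(29)) = ½(20736.0 + 707281) = 364008.
So far: 4.41647e+06.
Order-1 term: 1/12 · (97556.0 − 6912.00) = 7553.67.
After k=1: 4.42403e+06.
Order-2 term: −1/720 · (696.000 − 288.000) = -0.566667.
After k=2: 4.42403e+06.
Order-3 term: 1/30240 · (0.00000 − 0.00000) = 0.00000.
After k=3: 4.42403e+06.
Order-4 term: −1/1209600 · (0.00000 − 0.00000) = 0.00000.

S_4 ≈ 4.42402e+06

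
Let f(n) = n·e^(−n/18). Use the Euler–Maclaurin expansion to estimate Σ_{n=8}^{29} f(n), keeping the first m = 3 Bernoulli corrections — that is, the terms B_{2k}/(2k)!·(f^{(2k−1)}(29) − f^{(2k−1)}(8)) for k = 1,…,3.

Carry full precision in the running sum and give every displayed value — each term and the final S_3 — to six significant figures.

S_3 ≈ 136.575

Integral: ∫_8^29 x·e^(−x/18) dx = 131.155.
½[f(8) + f(29)] = ½[5.12944 + 5.79030] = 5.45987.
Integral + boundary = 136.615.
Correction k=1: B_{2}/2! · (f^{(1)}(29) − f^{(1)}(8)) = 1/12 · (-0.122018 − 0.356211) = -0.0398524.
Running total after k=1: 136.575.
Correction k=2: B_{4}/4! · (f^{(3)}(29) − f^{(3)}(8)) = −1/720 · (0.000855906 − 0.00505732) = 5.83530e-06.
Running total after k=2: 136.575.
Correction k=3: B_{6}/6! · (f^{(5)}(29) − f^{(5)}(8)) = 1/30240 · (6.44571e-06 − 2.78248e-05) = -7.06980e-10.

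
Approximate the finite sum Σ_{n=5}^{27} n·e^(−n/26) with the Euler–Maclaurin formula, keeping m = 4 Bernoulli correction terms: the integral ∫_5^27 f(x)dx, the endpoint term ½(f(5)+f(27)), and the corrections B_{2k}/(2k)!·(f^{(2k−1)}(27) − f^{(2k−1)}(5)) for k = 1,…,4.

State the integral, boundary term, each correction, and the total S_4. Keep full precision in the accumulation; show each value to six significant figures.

S_4 ≈ 183.967

The integral term ∫_5^27 x·e^(−x/26) dx = 177.182.
Endpoint term: (f(5) + f(27))/2 = (4.12526 + 9.55797)/2 = 6.84162.
So far: 184.024.
Correction k=1: B_{2}/2! · (f^{(1)}(27) − f^{(1)}(5)) = 1/12 · (-0.0136153 − 0.666389) = -0.0566670.
Running total after k=1: 183.967.
Correction k=2: B_{4}/4! · (f^{(3)}(27) − f^{(3)}(5)) = −1/720 · (0.00102719 − 0.00342677) = 3.33274e-06.
Running total after k=2: 183.967.
Correction k=3: B_{6}/6! · (f^{(5)}(27) − f^{(5)}(5)) = 1/30240 · (3.06883e-06 − 8.68011e-06) = -1.85558e-10.
Running total after k=3: 183.967.
Correction k=4: B_{8}/8! · (f^{(7)}(27) − f^{(7)}(5)) = −1/1209600 · (6.83156e-09 − 1.81820e-08) = 9.38363e-15.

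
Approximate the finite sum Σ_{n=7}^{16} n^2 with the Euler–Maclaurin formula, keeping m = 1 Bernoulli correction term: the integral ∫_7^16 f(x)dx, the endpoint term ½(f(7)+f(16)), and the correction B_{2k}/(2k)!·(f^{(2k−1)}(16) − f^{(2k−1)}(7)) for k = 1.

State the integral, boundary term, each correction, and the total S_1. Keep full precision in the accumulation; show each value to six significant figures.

S_1 ≈ 1405.00

The integral term ∫_7^16 x^2 dx = 1251.00.
Boundary: ½(f(7) + f(16)) = ½(49.0000 + 256.000) = 152.500.
So far: 1403.50.
Correction k=1: B_{2}/2! · (f^{(1)}(16) − f^{(1)}(7)) = 1/12 · (32.0000 − 14.0000) = 1.50000.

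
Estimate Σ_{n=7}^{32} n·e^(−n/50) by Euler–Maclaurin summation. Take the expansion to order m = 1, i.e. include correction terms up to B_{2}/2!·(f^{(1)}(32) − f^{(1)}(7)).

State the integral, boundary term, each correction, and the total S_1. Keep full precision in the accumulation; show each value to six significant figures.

S_1 ≈ 327.205

The integral term ∫_7^32 x·e^(−x/50) dx = 315.772.
½[f(7) + f(32)] = ½[6.08551 + 16.8734] = 11.4794.
Integral + boundary = 327.251.
Order-1 term: 1/12 · (0.189825 − 0.747648) = -0.0464852.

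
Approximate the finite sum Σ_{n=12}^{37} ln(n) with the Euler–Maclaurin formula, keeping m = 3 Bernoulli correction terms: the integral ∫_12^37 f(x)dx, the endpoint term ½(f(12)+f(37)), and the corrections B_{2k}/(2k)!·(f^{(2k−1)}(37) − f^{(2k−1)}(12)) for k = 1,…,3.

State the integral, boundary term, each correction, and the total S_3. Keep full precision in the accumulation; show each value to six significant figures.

Integral: ∫_12^37 ln(x) dx = 78.7851.
Endpoint term: (f(12) + f(37))/2 = (2.48491 + 3.61092)/2 = 3.04791.
So far: 81.8330.
Correction k=1: B_{2}/2! · (f^{(1)}(37) − f^{(1)}(12)) = 1/12 · (0.0270270 − 0.0833333) = -0.00469219.
After k=1: 81.8283.
Correction k=2: B_{4}/4! · (f^{(3)}(37) − f^{(3)}(12)) = −1/720 · (3.94843e-05 − 0.00115741) = 1.55267e-06.
After k=2: 81.8283.
Correction k=3: B_{6}/6! · (f^{(5)}(37) − f^{(5)}(12)) = 1/30240 · (3.46101e-07 − 9.64506e-05) = -3.17806e-09.

S_3 ≈ 81.8283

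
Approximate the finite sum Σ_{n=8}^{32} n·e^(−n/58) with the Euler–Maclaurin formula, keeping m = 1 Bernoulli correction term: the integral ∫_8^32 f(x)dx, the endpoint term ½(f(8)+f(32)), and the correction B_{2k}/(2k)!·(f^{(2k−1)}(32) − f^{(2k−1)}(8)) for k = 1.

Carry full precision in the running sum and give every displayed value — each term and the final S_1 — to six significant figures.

The integral term ∫_8^32 x·e^(−x/58) dx = 328.306.
Endpoint term: (f(8) + f(32))/2 = (6.96927 + 18.4306)/2 = 12.6999.
Running total after boundary: 341.006.
Correction k=1: B_{2}/2! · (f^{(1)}(32) − f^{(1)}(8)) = 1/12 · (0.258187 − 0.750999) = -0.0410676.

S_1 ≈ 340.965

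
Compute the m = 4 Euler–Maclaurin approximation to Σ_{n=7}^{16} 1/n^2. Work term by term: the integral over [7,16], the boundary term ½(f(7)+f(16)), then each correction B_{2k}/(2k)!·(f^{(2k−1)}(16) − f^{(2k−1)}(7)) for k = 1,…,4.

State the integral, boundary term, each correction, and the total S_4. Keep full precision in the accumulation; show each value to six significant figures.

The integral term ∫_7^16 1/x^2 dx = 0.0803571.
½[f(7) + f(16)] = ½[0.0204082 + 0.00390625] = 0.0121572.
Running total after boundary: 0.0925143.
Order-1 term: 1/12 · (-0.000488281 − (-0.00583090)) = 0.000445219.
After k=1: 0.0929596.
Order-2 term: −1/720 · (-2.28882e-05 − (-0.00142798)) = -1.95151e-06.
After k=2: 0.0929576.
Order-3 term: 1/30240 · (-2.68221e-06 − (-0.000874271)) = 2.88224e-08.
After k=3: 0.0929576.
Order-4 term: −1/1209600 · (-5.86733e-07 − (-0.000999167)) = -8.25546e-10.

S_4 ≈ 0.0929576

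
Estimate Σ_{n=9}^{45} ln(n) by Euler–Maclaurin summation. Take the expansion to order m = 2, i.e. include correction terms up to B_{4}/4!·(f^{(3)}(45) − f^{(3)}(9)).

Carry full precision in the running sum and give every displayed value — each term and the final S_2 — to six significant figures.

∫_9^45 ln(x) dx evaluates to 115.525.
Boundary: ½(f(9) + f(45)) = ½(2.19722 + 3.80666) = 3.00194.
Integral + boundary = 118.527.
k=1: B_{2}/(2)! × [f^{(1)}(45) − f^{(1)}(9)] = 1/12 × (0.0222222 − 0.111111) = -0.00740741.
After k=1: 118.519.
k=2: B_{4}/(4)! × [f^{(3)}(45) − f^{(3)}(9)] = −1/720 × (2.19479e-05 − 0.00274348) = 3.77991e-06.

S_2 ≈ 118.519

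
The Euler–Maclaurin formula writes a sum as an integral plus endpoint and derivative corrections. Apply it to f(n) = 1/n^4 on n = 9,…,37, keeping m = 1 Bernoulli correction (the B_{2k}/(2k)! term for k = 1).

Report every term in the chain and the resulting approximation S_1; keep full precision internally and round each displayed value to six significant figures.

The integral term ∫_9^37 1/x^4 dx = 0.000450667.
½[f(9) + f(37)] = ½[0.000152416 + 5.33572e-07] = 7.64747e-05.
Integral + boundary = 0.000527141.
k=1: B_{2}/(2)! × [f^{(1)}(37) − f^{(1)}(9)] = 1/12 × (-5.76835e-08 − (-6.77404e-05)) = 5.64022e-06.

S_1 ≈ 0.000532782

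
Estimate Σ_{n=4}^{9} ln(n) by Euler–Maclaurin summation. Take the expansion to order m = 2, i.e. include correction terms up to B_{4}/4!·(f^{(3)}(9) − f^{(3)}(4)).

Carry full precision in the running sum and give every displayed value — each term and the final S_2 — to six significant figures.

S_2 ≈ 11.0101

Integral: ∫_4^9 ln(x) dx = 9.22984.
½[f(4) + f(9)] = ½[1.38629 + 2.19722] = 1.79176.
Integral + boundary = 11.0216.
k=1: B_{2}/(2)! × [f^{(1)}(9) − f^{(1)}(4)] = 1/12 × (0.111111 − 0.250000) = -0.0115741.
After k=1: 11.0100.
k=2: B_{4}/(4)! × [f^{(3)}(9) − f^{(3)}(4)] = −1/720 × (0.00274348 − 0.0312500) = 3.95924e-05.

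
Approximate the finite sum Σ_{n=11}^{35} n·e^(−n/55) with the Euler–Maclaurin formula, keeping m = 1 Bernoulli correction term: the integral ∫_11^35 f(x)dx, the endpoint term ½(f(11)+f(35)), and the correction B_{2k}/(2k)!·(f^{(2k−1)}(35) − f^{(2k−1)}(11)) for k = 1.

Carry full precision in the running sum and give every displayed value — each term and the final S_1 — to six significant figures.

S_1 ≈ 366.112

The integral term ∫_11^35 x·e^(−x/55) dx = 352.387.
½[f(11) + f(35)] = ½[9.00604 + 18.5225] = 13.7643.
Integral + boundary = 366.151.
k=1: B_{2}/(2)! × [f^{(1)}(35) − f^{(1)}(11)] = 1/12 × (0.192441 − 0.654985) = -0.0385453.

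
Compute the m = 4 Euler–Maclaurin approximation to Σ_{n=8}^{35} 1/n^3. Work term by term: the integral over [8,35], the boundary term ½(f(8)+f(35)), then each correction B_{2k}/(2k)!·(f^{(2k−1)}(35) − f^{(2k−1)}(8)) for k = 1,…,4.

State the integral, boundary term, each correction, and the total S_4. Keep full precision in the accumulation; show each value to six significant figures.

S_4 ≈ 0.00845312

Integral: ∫_8^35 1/x^3 dx = 0.00740434.
½[f(8) + f(35)] = ½[0.00195312 + 2.33236e-05] = 0.000988224.
So far: 0.00839256.
Correction k=1: B_{2}/2! · (f^{(1)}(35) − f^{(1)}(8)) = 1/12 · (-1.99917e-06 − (-0.000732422)) = 6.08686e-05.
After k=1: 0.00845343.
Correction k=2: B_{4}/4! · (f^{(3)}(35) − f^{(3)}(8)) = −1/720 · (-3.26395e-08 − (-0.000228882)) = -3.17846e-07.
After k=2: 0.00845311.
Correction k=3: B_{6}/6! · (f^{(5)}(35) − f^{(5)}(8)) = 1/30240 · (-1.11907e-09 − (-0.000150204)) = 4.96702e-09.
After k=3: 0.00845312.
Correction k=4: B_{8}/8! · (f^{(7)}(35) − f^{(7)}(8)) = −1/1209600 · (-6.57737e-11 − (-0.000168979)) = -1.39698e-10.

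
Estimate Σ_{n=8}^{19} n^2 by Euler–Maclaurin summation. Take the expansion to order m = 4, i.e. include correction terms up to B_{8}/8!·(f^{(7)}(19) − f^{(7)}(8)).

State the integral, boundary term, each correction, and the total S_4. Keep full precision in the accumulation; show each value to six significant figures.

The integral term ∫_8^19 x^2 dx = 2115.67.
½[f(8) + f(19)] = ½[64.0000 + 361.000] = 212.500.
Running total after boundary: 2328.17.
k=1: B_{2}/(2)! × [f^{(1)}(19) − f^{(1)}(8)] = 1/12 × (38.0000 − 16.0000) = 1.83333.
Running total after k=1: 2330.00.
k=2: B_{4}/(4)! × [f^{(3)}(19) − f^{(3)}(8)] = −1/720 × (0.00000 − 0.00000) = 0.00000.
Running total after k=2: 2330.00.
k=3: B_{6}/(6)! × [f^{(5)}(19) − f^{(5)}(8)] = 1/30240 × (0.00000 − 0.00000) = 0.00000.
Running total after k=3: 2330.00.
k=4: B_{8}/(8)! × [f^{(7)}(19) − f^{(7)}(8)] = −1/1209600 × (0.00000 − 0.00000) = 0.00000.

S_4 ≈ 2330.00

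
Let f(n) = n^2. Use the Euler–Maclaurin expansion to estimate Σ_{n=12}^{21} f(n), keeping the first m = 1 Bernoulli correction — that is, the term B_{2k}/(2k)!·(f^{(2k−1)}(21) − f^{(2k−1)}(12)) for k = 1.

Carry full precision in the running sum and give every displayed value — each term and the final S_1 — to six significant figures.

Integral: ∫_12^21 x^2 dx = 2511.00.
½[f(12) + f(21)] = ½[144.000 + 441.000] = 292.500.
Running total after boundary: 2803.50.
k=1: B_{2}/(2)! × [f^{(1)}(21) − f^{(1)}(12)] = 1/12 × (42.0000 − 24.0000) = 1.50000.

S_1 ≈ 2805.00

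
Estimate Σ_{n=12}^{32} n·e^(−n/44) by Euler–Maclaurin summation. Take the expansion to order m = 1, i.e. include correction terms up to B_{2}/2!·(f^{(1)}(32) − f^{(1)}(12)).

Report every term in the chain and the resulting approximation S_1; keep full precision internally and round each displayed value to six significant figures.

Integral: ∫_12^32 x·e^(−x/44) dx = 259.939.
Endpoint term: (f(12) + f(32))/2 = (9.13560 + 15.4632)/2 = 12.2994.
Integral + boundary = 272.239.
Correction k=1: B_{2}/2! · (f^{(1)}(32) − f^{(1)}(12)) = 1/12 · (0.131789 − 0.553673) = -0.0351570.

S_1 ≈ 272.204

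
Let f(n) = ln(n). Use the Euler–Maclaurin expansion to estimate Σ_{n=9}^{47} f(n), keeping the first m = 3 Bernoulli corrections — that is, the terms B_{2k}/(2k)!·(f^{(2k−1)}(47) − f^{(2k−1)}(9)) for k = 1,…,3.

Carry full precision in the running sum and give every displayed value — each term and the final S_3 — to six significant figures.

Integral: ∫_9^47 ln(x) dx = 123.182.
½[f(9) + f(47)] = ½[2.19722 + 3.85015] = 3.02369.
Integral + boundary = 126.206.
Order-1 term: 1/12 · (0.0212766 − 0.111111) = -0.00748621.
Partial sum through k=1: 126.198.
Order-2 term: −1/720 · (1.92636e-05 − 0.00274348) = 3.78364e-06.
Partial sum through k=2: 126.198.
Order-3 term: 1/30240 · (1.04646e-07 − 0.000406442) = -1.34371e-08.

S_3 ≈ 126.198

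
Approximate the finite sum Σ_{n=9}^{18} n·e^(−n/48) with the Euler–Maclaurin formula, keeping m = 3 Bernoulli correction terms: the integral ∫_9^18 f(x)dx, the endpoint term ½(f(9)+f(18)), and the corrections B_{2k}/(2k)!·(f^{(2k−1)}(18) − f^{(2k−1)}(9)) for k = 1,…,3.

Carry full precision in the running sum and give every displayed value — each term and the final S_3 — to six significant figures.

S_3 ≈ 100.787

Integral: ∫_9^18 x·e^(−x/48) dx = 90.8912.
Boundary: ½(f(9) + f(18)) = ½(7.46126 + 12.3712) = 9.91623.
Running total after boundary: 100.807.
Order-1 term: 1/12 · (0.429556 − 0.673586) = -0.0203359.
After k=1: 100.787.
Order-2 term: −1/720 · (0.000783044 − 0.00101200) = 3.17992e-07.
After k=2: 100.787.
Order-3 term: 1/30240 · (5.98806e-07 − 7.51581e-07) = -5.05206e-12.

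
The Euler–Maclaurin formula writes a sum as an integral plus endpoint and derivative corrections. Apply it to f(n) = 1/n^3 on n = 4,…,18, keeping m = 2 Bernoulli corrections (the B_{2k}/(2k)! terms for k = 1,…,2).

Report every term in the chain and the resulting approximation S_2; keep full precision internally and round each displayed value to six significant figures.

Integral: ∫_4^18 1/x^3 dx = 0.0297068.
Endpoint term: (f(4) + f(18))/2 = (0.0156250 + 0.000171468)/2 = 0.00789823.
Running total after boundary: 0.0376050.
Correction k=1: B_{2}/2! · (f^{(1)}(18) − f^{(1)}(4)) = 1/12 · (-2.85780e-05 − (-0.0117188)) = 0.000974181.
Running total after k=1: 0.0385792.
Correction k=2: B_{4}/4! · (f^{(3)}(18) − f^{(3)}(4)) = −1/720 · (-1.76407e-06 − (-0.0146484)) = -2.03426e-05.

S_2 ≈ 0.0385589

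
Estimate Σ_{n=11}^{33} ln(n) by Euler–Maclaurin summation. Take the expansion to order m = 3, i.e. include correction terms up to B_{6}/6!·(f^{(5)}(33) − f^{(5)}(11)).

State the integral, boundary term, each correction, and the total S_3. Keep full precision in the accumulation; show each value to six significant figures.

S_3 ≈ 69.9501

∫_11^33 ln(x) dx evaluates to 67.0079.
½[f(11) + f(33)] = ½[2.39790 + 3.49651] = 2.94720.
Running total after boundary: 69.9551.
Correction k=1: B_{2}/2! · (f^{(1)}(33) − f^{(1)}(11)) = 1/12 · (0.0303030 − 0.0909091) = -0.00505051.
Partial sum through k=1: 69.9501.
Correction k=2: B_{4}/4! · (f^{(3)}(33) − f^{(3)}(11)) = −1/720 · (5.56529e-05 − 0.00150263) = 2.00969e-06.
Partial sum through k=2: 69.9501.
Correction k=3: B_{6}/6! · (f^{(5)}(33) − f^{(5)}(11)) = 1/30240 · (6.13256e-07 − 0.000149021) = -4.90767e-09.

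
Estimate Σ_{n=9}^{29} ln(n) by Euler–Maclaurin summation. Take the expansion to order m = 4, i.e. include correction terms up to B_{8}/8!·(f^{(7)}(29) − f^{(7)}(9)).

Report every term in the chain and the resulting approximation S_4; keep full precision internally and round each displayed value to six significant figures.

S_4 ≈ 60.6524

Integral: ∫_9^29 ln(x) dx = 57.8766.
Boundary: ½(f(9) + f(29)) = ½(2.19722 + 3.36730) = 2.78226.
So far: 60.6588.
Correction k=1: B_{2}/2! · (f^{(1)}(29) − f^{(1)}(9)) = 1/12 · (0.0344828 − 0.111111) = -0.00638570.
Running total after k=1: 60.6524.
Correction k=2: B_{4}/4! · (f^{(3)}(29) − f^{(3)}(9)) = −1/720 · (8.20042e-05 − 0.00274348) = 3.69650e-06.
Running total after k=2: 60.6524.
Correction k=3: B_{6}/6! · (f^{(5)}(29) − f^{(5)}(9)) = 1/30240 · (1.17010e-06 − 0.000406442) = -1.34019e-08.
Running total after k=3: 60.6524.
Correction k=4: B_{8}/8! · (f^{(7)}(29) − f^{(7)}(9)) = −1/1209600 · (4.17394e-08 − 0.000150534) = 1.24415e-10.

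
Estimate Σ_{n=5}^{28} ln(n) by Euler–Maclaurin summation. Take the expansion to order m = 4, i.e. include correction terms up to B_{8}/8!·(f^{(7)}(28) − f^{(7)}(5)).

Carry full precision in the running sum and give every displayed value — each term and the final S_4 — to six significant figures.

S_4 ≈ 64.7117

The integral term ∫_5^28 ln(x) dx = 62.2545.
Boundary: ½(f(5) + f(28)) = ½(1.60944 + 3.33220) = 2.47082.
So far: 64.7254.
Correction k=1: B_{2}/2! · (f^{(1)}(28) − f^{(1)}(5)) = 1/12 · (0.0357143 − 0.200000) = -0.0136905.
After k=1: 64.7117.
Correction k=2: B_{4}/4! · (f^{(3)}(28) − f^{(3)}(5)) = −1/720 · (9.11079e-05 − 0.0160000) = 2.20957e-05.
After k=2: 64.7117.
Correction k=3: B_{6}/6! · (f^{(5)}(28) − f^{(5)}(5)) = 1/30240 · (1.39451e-06 − 0.00768000) = -2.53922e-07.
After k=3: 64.7117.
Correction k=4: B_{8}/8! · (f^{(7)}(28) − f^{(7)}(5)) = −1/1209600 · (5.33613e-08 − 0.00921600) = 7.61900e-09.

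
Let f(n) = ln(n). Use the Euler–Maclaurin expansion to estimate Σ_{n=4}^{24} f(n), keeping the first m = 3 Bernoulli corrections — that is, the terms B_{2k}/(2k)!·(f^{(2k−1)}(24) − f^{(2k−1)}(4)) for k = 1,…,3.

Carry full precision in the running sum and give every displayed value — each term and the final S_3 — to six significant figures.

∫_4^24 ln(x) dx evaluates to 50.7281.
½[f(4) + f(24)] = ½[1.38629 + 3.17805] = 2.28217.
Running total after boundary: 53.0103.
Order-1 term: 1/12 · (0.0416667 − 0.250000) = -0.0173611.
After k=1: 52.9929.
Order-2 term: −1/720 · (0.000144676 − 0.0312500) = 4.32018e-05.
After k=2: 52.9930.
Order-3 term: 1/30240 · (3.01408e-06 − 0.0234375) = -7.74950e-07.

S_3 ≈ 52.9930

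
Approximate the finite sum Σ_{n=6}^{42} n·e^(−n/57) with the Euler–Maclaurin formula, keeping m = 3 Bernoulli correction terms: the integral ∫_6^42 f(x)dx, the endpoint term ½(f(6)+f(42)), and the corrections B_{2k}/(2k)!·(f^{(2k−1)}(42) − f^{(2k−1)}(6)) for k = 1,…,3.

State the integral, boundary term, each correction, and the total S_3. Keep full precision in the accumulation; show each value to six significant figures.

The integral term ∫_6^42 x·e^(−x/57) dx = 531.345.
Endpoint term: (f(6) + f(42))/2 = (5.40053 + 20.1022)/2 = 12.7513.
So far: 544.097.
Order-1 term: 1/12 · (0.125953 − 0.805342) = -0.0566157.
Partial sum through k=1: 544.040.
Order-2 term: −1/720 · (0.000333395 − 0.000801944) = 6.50763e-07.
Partial sum through k=2: 544.040.
Order-3 term: 1/30240 · (1.93297e-07 − 4.17364e-07) = -7.40961e-12.

S_3 ≈ 544.040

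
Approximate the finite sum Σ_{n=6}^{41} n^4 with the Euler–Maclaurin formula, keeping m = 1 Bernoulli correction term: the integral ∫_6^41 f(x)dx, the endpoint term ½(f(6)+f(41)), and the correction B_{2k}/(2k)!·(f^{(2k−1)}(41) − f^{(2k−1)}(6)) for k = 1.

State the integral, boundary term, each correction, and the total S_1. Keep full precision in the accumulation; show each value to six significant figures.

S_1 ≈ 2.46061e+07

Integral: ∫_6^41 x^4 dx = 2.31697e+07.
Endpoint term: (f(6) + f(41))/2 = (1296.00 + 2.82576e+06)/2 = 1.41353e+06.
Running total after boundary: 2.45832e+07.
k=1: B_{2}/(2)! × [f^{(1)}(41) − f^{(1)}(6)] = 1/12 × (275684 − 864.000) = 22901.7.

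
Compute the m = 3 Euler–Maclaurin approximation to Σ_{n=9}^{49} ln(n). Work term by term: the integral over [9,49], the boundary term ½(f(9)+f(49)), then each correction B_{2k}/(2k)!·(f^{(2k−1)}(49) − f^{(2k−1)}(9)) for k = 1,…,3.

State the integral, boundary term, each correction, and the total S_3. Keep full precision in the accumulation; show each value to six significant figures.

S_3 ≈ 133.961

∫_9^49 ln(x) dx evaluates to 130.924.
Boundary: ½(f(9) + f(49)) = ½(2.19722 + 3.89182) = 3.04452.
Running total after boundary: 133.969.
Order-1 term: 1/12 · (0.0204082 − 0.111111) = -0.00755858.
Running total after k=1: 133.961.
Order-2 term: −1/720 · (1.69997e-05 − 0.00274348) = 3.78678e-06.
Running total after k=2: 133.961.
Order-3 term: 1/30240 · (8.49632e-08 − 0.000406442) = -1.34377e-08.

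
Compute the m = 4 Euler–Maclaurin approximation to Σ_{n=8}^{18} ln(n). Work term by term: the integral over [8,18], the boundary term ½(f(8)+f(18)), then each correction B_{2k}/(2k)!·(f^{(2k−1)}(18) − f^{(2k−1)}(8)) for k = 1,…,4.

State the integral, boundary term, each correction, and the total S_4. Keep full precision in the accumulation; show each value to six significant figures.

S_4 ≈ 27.8703

The integral term ∫_8^18 ln(x) dx = 25.3912.
½[f(8) + f(18)] = ½[2.07944 + 2.89037] = 2.48491.
Integral + boundary = 27.8761.
Order-1 term: 1/12 · (0.0555556 − 0.125000) = -0.00578704.
Partial sum through k=1: 27.8703.
Order-2 term: −1/720 · (0.000342936 − 0.00390625) = 4.94905e-06.
Partial sum through k=2: 27.8703.
Order-3 term: 1/30240 · (1.27013e-05 − 0.000732422) = -2.38003e-08.
Partial sum through k=3: 27.8703.
Order-4 term: −1/1209600 · (1.17605e-06 − 0.000343323) = 2.82859e-10.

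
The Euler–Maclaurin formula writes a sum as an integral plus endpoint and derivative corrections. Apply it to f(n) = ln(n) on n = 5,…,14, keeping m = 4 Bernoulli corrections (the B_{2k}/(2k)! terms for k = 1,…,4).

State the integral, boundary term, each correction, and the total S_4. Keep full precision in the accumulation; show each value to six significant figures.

S_4 ≈ 22.0132

∫_5^14 ln(x) dx evaluates to 19.8996.
½[f(5) + f(14)] = ½[1.60944 + 2.63906] = 2.12425.
Integral + boundary = 22.0239.
Correction k=1: B_{2}/2! · (f^{(1)}(14) − f^{(1)}(5)) = 1/12 · (0.0714286 − 0.200000) = -0.0107143.
After k=1: 22.0131.
Correction k=2: B_{4}/4! · (f^{(3)}(14) − f^{(3)}(5)) = −1/720 · (0.000728863 − 0.0160000) = 2.12099e-05.
After k=2: 22.0132.
Correction k=3: B_{6}/6! · (f^{(5)}(14) − f^{(5)}(5)) = 1/30240 · (4.46243e-05 − 0.00768000) = -2.52493e-07.
After k=3: 22.0132.
Correction k=4: B_{8}/8! · (f^{(7)}(14) − f^{(7)}(5)) = −1/1209600 · (6.83024e-06 − 0.00921600) = 7.61340e-09.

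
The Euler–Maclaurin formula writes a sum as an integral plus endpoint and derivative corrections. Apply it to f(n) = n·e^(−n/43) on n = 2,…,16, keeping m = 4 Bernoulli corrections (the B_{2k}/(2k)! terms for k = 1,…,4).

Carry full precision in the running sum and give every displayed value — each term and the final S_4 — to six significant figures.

S_4 ≈ 104.761

∫_2^16 x·e^(−x/43) dx evaluates to 98.3319.
Boundary: ½(f(2) + f(16)) = ½(1.90911 + 11.0286) = 6.46887.
Integral + boundary = 104.801.
Correction k=1: B_{2}/2! · (f^{(1)}(16) − f^{(1)}(2)) = 1/12 · (0.432810 − 0.910156) = -0.0397788.
Running total after k=1: 104.761.
Correction k=2: B_{4}/4! · (f^{(3)}(16) − f^{(3)}(2)) = −1/720 · (0.000979659 − 0.00152475) = 7.57070e-07.
Running total after k=2: 104.761.
Correction k=3: B_{6}/6! · (f^{(5)}(16) − f^{(5)}(2)) = 1/30240 · (9.33067e-07 − 1.38305e-06) = -1.48804e-11.
Running total after k=3: 104.761.
Correction k=4: B_{8}/8! · (f^{(7)}(16) − f^{(7)}(2)) = −1/1209600 · (7.22716e-10 − 1.05001e-09) = 2.70578e-16.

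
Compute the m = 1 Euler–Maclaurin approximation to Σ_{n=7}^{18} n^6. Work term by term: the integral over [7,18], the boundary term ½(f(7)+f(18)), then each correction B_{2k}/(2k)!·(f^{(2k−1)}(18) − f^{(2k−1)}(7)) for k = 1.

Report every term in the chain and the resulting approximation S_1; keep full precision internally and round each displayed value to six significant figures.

S_1 ≈ 1.05344e+08

Integral: ∫_7^18 x^6 dx = 8.73424e+07.
½[f(7) + f(18)] = ½[117649 + 3.40122e+07] = 1.70649e+07.
Running total after boundary: 1.04407e+08.
Order-1 term: 1/12 · (1.13374e+07 − 100842) = 936380.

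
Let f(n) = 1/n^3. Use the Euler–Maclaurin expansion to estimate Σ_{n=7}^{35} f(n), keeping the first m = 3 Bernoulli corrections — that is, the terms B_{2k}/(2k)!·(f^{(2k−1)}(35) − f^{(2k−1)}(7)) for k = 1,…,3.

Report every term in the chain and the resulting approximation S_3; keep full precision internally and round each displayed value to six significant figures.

S_3 ≈ 0.0113686

The integral term ∫_7^35 1/x^3 dx = 0.00979592.
Endpoint term: (f(7) + f(35))/2 = (0.00291545 + 2.33236e-05)/2 = 0.00146939.
Running total after boundary: 0.0112653.
Correction k=1: B_{2}/2! · (f^{(1)}(35) − f^{(1)}(7)) = 1/12 · (-1.99917e-06 − (-0.00124948)) = 0.000103957.
Running total after k=1: 0.0113693.
Correction k=2: B_{4}/4! · (f^{(3)}(35) − f^{(3)}(7)) = −1/720 · (-3.26395e-08 − (-0.000509992)) = -7.08276e-07.
Running total after k=2: 0.0113686.
Correction k=3: B_{6}/6! · (f^{(5)}(35) − f^{(5)}(7)) = 1/30240 · (-1.11907e-09 − (-0.000437136)) = 1.44555e-08.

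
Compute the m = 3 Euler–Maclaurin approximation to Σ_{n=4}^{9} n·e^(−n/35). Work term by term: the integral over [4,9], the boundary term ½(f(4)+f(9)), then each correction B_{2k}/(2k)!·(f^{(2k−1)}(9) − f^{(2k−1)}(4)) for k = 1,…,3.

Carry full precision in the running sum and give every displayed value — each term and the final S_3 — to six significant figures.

Integral: ∫_4^9 x·e^(−x/35) dx = 26.7673.
Endpoint term: (f(4) + f(9))/2 = (3.56801 + 6.95932)/2 = 5.26367.
So far: 32.0309.
Correction k=1: B_{2}/2! · (f^{(1)}(9) − f^{(1)}(4)) = 1/12 · (0.574420 − 0.790060) = -0.0179700.
Running total after k=1: 32.0130.
Correction k=2: B_{4}/4! · (f^{(3)}(9) − f^{(3)}(4)) = −1/720 · (0.00173138 − 0.00210128) = 5.13753e-07.
Running total after k=2: 32.0130.
Correction k=3: B_{6}/6! · (f^{(5)}(9) − f^{(5)}(4)) = 1/30240 · (2.44395e-06 − 2.90417e-06) = -1.52190e-11.

S_3 ≈ 32.0130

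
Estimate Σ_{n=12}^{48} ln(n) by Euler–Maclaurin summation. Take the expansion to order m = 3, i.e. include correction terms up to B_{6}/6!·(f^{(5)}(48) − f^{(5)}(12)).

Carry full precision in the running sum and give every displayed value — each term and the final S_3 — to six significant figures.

S_3 ≈ 123.172

Integral: ∫_12^48 ln(x) dx = 119.999.
Endpoint term: (f(12) + f(48))/2 = (2.48491 + 3.87120)/2 = 3.17805.
Integral + boundary = 123.177.
Correction k=1: B_{2}/2! · (f^{(1)}(48) − f^{(1)}(12)) = 1/12 · (0.0208333 − 0.0833333) = -0.00520833.
Running total after k=1: 123.172.
Correction k=2: B_{4}/4! · (f^{(3)}(48) − f^{(3)}(12)) = −1/720 · (1.80845e-05 − 0.00115741) = 1.58239e-06.
Running total after k=2: 123.172.
Correction k=3: B_{6}/6! · (f^{(5)}(48) − f^{(5)}(12)) = 1/30240 · (9.41901e-08 − 9.64506e-05) = -3.18639e-09.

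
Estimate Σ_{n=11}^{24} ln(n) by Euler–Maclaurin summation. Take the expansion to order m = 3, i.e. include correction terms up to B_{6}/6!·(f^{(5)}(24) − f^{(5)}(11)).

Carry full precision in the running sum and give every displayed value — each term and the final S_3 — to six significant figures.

∫_11^24 ln(x) dx evaluates to 36.8964.
Endpoint term: (f(11) + f(24))/2 = (2.39790 + 3.17805)/2 = 2.78797.
Running total after boundary: 39.6844.
Order-1 term: 1/12 · (0.0416667 − 0.0909091) = -0.00410354.
Running total after k=1: 39.6803.
Order-2 term: −1/720 · (0.000144676 − 0.00150263) = 1.88605e-06.
Running total after k=2: 39.6803.
Order-3 term: 1/30240 · (3.01408e-06 − 0.000149021) = -4.82827e-09.

S_3 ≈ 39.6803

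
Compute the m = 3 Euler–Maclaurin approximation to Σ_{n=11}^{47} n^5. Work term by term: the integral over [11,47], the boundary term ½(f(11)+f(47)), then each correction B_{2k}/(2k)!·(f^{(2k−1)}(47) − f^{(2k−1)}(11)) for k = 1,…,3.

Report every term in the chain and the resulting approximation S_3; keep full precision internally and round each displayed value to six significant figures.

S_3 ≈ 1.91302e+09

∫_11^47 x^5 dx evaluates to 1.79624e+09.
Boundary: ½(f(11) + f(47)) = ½(161051 + 2.29345e+08) = 1.14753e+08.
Integral + boundary = 1.91099e+09.
Order-1 term: 1/12 · (2.43984e+07 − 73205.0) = 2.02710e+06.
Running total after k=1: 1.91302e+09.
Order-2 term: −1/720 · (132540 − 7260.00) = -174.000.
Running total after k=2: 1.91302e+09.
Order-3 term: 1/30240 · (120.000 − 120.000) = 0.00000.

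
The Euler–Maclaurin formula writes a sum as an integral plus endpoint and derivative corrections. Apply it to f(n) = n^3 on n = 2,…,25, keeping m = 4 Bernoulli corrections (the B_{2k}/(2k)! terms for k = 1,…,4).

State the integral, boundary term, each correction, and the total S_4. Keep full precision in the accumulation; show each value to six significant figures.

∫_2^25 x^3 dx evaluates to 97652.2.
½[f(2) + f(25)] = ½[8.00000 + 15625.0] = 7816.50.
Integral + boundary = 105469.
Correction k=1: B_{2}/2! · (f^{(1)}(25) − f^{(1)}(2)) = 1/12 · (1875.00 − 12.0000) = 155.250.
Running total after k=1: 105624.
Correction k=2: B_{4}/4! · (f^{(3)}(25) − f^{(3)}(2)) = −1/720 · (6.00000 − 6.00000) = 0.00000.
Running total after k=2: 105624.
Correction k=3: B_{6}/6! · (f^{(5)}(25) − f^{(5)}(2)) = 1/30240 · (0.00000 − 0.00000) = 0.00000.
Running total after k=3: 105624.
Correction k=4: B_{8}/8! · (f^{(7)}(25) − f^{(7)}(2)) = −1/1209600 · (0.00000 − 0.00000) = 0.00000.

S_4 ≈ 105624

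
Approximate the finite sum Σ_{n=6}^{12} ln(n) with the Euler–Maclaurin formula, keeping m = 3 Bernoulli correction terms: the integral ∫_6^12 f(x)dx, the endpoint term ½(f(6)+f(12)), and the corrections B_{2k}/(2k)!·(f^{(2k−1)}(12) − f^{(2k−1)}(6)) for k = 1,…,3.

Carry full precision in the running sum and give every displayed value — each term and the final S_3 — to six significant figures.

Integral: ∫_6^12 ln(x) dx = 13.0683.
½[f(6) + f(12)] = ½[1.79176 + 2.48491] = 2.13833.
So far: 15.2067.
Correction k=1: B_{2}/2! · (f^{(1)}(12) − f^{(1)}(6)) = 1/12 · (0.0833333 − 0.166667) = -0.00694444.
Partial sum through k=1: 15.1997.
Correction k=2: B_{4}/4! · (f^{(3)}(12) − f^{(3)}(6)) = −1/720 · (0.00115741 − 0.00925926) = 1.12526e-05.
Partial sum through k=2: 15.1997.
Correction k=3: B_{6}/6! · (f^{(5)}(12) − f^{(5)}(6)) = 1/30240 · (9.64506e-05 − 0.00308642) = -9.88746e-08.

S_3 ≈ 15.1997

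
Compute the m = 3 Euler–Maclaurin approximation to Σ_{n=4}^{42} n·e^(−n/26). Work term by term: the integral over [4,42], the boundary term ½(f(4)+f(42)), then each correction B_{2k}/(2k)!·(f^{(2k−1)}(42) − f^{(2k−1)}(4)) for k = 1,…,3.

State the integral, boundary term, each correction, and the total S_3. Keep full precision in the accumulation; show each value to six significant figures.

S_3 ≈ 323.091

Integral: ∫_4^42 x·e^(−x/26) dx = 317.272.
Endpoint term: (f(4) + f(42))/2 = (3.42962 + 8.35020)/2 = 5.88991.
Running total after boundary: 323.161.
Correction k=1: B_{2}/2! · (f^{(1)}(42) − f^{(1)}(4)) = 1/12 · (-0.122347 − 0.725496) = -0.0706536.
Running total after k=1: 323.091.
Correction k=2: B_{4}/4! · (f^{(3)}(42) − f^{(3)}(4)) = −1/720 · (0.000407221 − 0.00360992) = 4.44819e-06.
Running total after k=2: 323.091.
Correction k=3: B_{6}/6! · (f^{(5)}(42) − f^{(5)}(4)) = 1/30240 · (1.47253e-06 − 9.09262e-06) = -2.51987e-10.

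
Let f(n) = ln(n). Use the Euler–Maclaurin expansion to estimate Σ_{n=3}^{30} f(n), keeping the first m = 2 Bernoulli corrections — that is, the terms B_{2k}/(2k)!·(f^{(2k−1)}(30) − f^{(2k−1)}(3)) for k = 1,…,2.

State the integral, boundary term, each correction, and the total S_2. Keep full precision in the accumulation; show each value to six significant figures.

Integral: ∫_3^30 ln(x) dx = 71.7401.
½[f(3) + f(30)] = ½[1.09861 + 3.40120] = 2.24990.
Integral + boundary = 73.9900.
Correction k=1: B_{2}/2! · (f^{(1)}(30) − f^{(1)}(3)) = 1/12 · (0.0333333 − 0.333333) = -0.0250000.
After k=1: 73.9650.
Correction k=2: B_{4}/4! · (f^{(3)}(30) − f^{(3)}(3)) = −1/720 · (7.40741e-05 − 0.0740741) = 0.000102778.

S_2 ≈ 73.9651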